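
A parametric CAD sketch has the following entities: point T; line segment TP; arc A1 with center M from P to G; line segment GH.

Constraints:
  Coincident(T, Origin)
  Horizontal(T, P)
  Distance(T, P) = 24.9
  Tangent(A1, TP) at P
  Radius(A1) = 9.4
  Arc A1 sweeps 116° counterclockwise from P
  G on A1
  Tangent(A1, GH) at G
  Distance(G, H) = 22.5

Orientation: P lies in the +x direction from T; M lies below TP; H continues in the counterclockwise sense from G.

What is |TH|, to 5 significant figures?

42.791

T is at the origin; T and P share the same y with |TP| = 24.9 and P on the +x side, so P = (24.900, 0.0000). A1 meets TP tangentially, so MP is at right angles to TP, so M = P + (0, -9.4) = (24.900, -9.4000). On A1, P sits at bearing 90° from M; a 116° counterclockwise sweep puts G at bearing 206°, so G = M + 9.4·(cos 206°, sin 206°) = (16.451, -13.521). The tangent condition forces MG to be normal to GH, so GH runs along (−sin 206°, cos 206°); with |GH| = 22.5, H = (26.315, -33.744). Then |TH| = |H − T| = 42.791.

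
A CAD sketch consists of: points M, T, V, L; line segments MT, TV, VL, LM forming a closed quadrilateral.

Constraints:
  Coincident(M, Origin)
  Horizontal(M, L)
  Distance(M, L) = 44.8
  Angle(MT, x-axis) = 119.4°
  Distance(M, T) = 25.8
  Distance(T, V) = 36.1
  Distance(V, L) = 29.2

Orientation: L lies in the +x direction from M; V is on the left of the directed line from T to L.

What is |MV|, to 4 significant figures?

30.60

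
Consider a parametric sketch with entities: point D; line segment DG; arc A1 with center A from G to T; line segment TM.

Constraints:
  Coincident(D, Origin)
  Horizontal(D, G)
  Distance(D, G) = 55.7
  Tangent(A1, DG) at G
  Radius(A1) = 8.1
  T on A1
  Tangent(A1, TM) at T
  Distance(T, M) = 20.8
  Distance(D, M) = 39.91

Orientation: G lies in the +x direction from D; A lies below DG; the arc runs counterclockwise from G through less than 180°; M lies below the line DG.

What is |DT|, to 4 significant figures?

49.81

Checks: ∠(AG, GD) = 90.00° ✓; |AT| = 8.100 ✓; ∠(AT, TM) = 90.00° ✓; |TM| = 20.80 ✓; |DM| = 39.91 ✓.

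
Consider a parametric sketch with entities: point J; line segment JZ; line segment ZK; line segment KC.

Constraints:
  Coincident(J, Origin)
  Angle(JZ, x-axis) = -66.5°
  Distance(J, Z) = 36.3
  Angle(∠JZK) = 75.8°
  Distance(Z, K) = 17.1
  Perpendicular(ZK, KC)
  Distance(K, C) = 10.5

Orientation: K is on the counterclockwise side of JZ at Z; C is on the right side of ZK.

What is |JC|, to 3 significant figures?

46.4

∠JZK = 75.8°, so ZK runs at -66.5° + (180° − 75.8°) = 37.7° from the x-axis; with |ZK| = 17.1, K = Z + 17.1·(cos 37.7°, sin 37.7°) = (28.0, -22.8). ZK ⟂ KC; with |KC| = 10.5 on the right of ZK, C = K + 10.5·(0.612, -0.791) = (34.4, -31.1). Then |JC| = |C − J| = 46.4.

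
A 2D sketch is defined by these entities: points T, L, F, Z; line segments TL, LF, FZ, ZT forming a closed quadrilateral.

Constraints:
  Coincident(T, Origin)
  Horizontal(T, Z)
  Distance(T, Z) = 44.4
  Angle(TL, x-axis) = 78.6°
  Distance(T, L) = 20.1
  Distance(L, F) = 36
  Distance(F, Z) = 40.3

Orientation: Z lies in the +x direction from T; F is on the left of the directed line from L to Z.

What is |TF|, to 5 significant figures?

51.989

Checks: |LF| = 36.00 ✓; |FZ| = 40.30 ✓.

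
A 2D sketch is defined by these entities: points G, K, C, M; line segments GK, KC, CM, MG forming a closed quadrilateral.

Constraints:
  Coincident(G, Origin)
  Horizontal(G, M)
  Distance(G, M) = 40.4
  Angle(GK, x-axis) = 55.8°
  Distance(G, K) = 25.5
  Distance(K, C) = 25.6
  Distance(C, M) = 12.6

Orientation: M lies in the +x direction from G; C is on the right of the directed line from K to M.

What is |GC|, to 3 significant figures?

27.8

G is at the origin; G and M share the same y with |GM| = 40.4 and M in +x, so M = (40.4, 0). GK runs at 55.8° with |GK| = 25.5, so K = (14.3, 21.1). C is determined by |KC| = 25.6 and |CM| = 12.6 together: it lies at the intersection of circle(K, 25.6) and circle(M, 12.6). With |KM| = 33.5, the foot of the radical line on KM is 24.2 from K and the perpendicular offset is √(25.6² − 24.2²) = 8.44. Taking the right-of-KM solution: C = (27.8, -0.670).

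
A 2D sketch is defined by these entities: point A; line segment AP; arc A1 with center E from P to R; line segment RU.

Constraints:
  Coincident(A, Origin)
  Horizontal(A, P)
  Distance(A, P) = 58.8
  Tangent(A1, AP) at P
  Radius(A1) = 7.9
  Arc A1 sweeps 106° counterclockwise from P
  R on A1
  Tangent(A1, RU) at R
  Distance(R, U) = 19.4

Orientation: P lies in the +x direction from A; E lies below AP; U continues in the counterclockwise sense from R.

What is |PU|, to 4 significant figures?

28.81

On A1, P sits at bearing 90° from E; a 106° counterclockwise sweep puts R at bearing 196°, so R = E + 7.9·(cos 196°, sin 196°) = (51.21, -10.08). The tangent condition forces ER to be normal to RU, so RU runs along (−sin 196°, cos 196°); with |RU| = 19.4, U = (56.55, -28.73). Then |PU| = |U − P| = 28.81.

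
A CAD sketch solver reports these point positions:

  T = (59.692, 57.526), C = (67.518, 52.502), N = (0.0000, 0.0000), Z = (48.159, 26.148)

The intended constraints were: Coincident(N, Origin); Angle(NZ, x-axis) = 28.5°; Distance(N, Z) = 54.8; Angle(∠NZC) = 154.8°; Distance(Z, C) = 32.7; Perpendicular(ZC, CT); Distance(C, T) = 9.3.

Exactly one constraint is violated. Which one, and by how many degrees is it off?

Perpendicular(ZC, CT) — off by 3.60°.

N = (0.00, 0.00) ✓; NZ at 28.50° ✓; |NZ| = 54.80 ✓; ∠NZC = 154.8° ✓; |ZC| = 32.70 ✓; ∠(ZC, CT) = 93.60° ✗; |CT| = 9.300 ✓.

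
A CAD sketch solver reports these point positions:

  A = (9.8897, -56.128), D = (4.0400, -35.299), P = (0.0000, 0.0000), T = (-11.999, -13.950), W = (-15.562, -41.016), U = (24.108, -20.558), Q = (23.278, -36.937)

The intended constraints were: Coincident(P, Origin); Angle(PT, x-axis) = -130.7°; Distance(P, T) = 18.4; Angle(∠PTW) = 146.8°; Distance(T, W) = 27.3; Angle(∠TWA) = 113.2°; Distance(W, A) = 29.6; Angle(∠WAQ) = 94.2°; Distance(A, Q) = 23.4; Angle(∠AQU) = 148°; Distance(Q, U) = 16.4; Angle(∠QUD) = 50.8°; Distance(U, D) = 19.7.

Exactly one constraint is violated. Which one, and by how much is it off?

Distance(U, D) = 19.7 — off by 5.20.

P = (0.00, 0.00) ✓; PT at -130.7° ✓; |PT| = 18.40 ✓; ∠PTW = 146.8° ✓; |TW| = 27.30 ✓; ∠TWA = 113.2° ✓; |WA| = 29.60 ✓; ∠WAQ = 94.20° ✓; |AQ| = 23.40 ✓; ∠AQU = 148.0° ✓; |QU| = 16.40 ✓; ∠QUD = 50.80° ✓; |UD| = 24.90 ✗.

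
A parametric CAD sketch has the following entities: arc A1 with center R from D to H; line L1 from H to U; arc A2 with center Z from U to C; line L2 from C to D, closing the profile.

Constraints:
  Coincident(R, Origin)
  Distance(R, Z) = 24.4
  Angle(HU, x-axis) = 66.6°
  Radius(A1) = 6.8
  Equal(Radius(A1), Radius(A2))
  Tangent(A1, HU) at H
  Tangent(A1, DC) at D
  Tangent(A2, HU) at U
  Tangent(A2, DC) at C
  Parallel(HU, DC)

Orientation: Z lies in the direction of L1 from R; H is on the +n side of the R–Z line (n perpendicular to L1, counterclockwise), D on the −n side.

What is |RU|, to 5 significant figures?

25.330

The slot axis is L1's direction at 66.6°, so u = (cos 66.6°, sin 66.6°) = (0.39715, 0.91775) and n = (−sin 66.6°, cos 66.6°) = (-0.91775, 0.39715). R is at the origin and Z lies 24.4 along u from R, so Z = 24.4·u = (9.6904, 22.393). Tangency of A1 to both parallel lines with radius 6.8 puts H and D at R ± 6.8·n: H = (-6.2407, 2.7006), D = (6.2407, -2.7006). Equal radii place U and C the same way about Z: U = Z + 6.8·n = (3.4497, 25.094), C = Z − 6.8·n = (15.931, 19.693). Then |RU| = |U − R| = 25.330.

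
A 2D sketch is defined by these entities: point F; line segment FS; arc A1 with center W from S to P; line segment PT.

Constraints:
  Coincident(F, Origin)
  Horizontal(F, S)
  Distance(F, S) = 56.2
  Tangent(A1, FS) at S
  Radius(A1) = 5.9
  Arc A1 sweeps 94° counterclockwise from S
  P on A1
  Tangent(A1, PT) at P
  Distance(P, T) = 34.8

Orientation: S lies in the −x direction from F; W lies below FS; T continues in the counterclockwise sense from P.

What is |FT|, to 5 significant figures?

72.404

F is at the origin; FS is horizontal with |FS| = 56.2 and S on the −x side, so S = (-56.200, 0.0000). A1 meets FS tangentially, so WS is at right angles to FS, so W = S + (0, -5.9) = (-56.200, -5.9000). On A1, S sits at bearing 90° from W; a 94° counterclockwise sweep puts P at bearing 184°, so P = W + 5.9·(cos 184°, sin 184°) = (-62.086, -6.3116). Since A1 is tangent to PT there, WP ⟂ PT, so PT runs along (−sin 184°, cos 184°); with |PT| = 34.8, T = (-59.658, -41.027). Then |FT| = |T − F| = 72.404.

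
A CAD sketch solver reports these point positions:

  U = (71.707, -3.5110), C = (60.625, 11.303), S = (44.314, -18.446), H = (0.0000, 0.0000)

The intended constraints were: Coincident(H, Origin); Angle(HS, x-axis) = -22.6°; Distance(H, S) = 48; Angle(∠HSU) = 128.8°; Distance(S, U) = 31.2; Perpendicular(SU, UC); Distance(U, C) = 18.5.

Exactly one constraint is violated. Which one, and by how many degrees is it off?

Perpendicular(SU, UC) — off by 8.20°.

H = (0.00, 0.00) ✓; HS at -22.60° ✓; |HS| = 48.00 ✓; ∠HSU = 128.8° ✓; |SU| = 31.20 ✓; ∠(SU, UC) = 98.20° ✗; |UC| = 18.50 ✓.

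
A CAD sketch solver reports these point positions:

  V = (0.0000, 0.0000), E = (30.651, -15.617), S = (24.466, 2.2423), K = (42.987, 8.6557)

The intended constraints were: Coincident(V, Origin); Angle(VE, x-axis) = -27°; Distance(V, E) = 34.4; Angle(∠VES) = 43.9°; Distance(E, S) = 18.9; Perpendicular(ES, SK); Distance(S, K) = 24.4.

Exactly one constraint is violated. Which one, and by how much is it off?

Distance(S, K) = 24.4 — off by 4.80.

V = (0.00, 0.00) ✓; VE at -27.00° ✓; |VE| = 34.40 ✓; ∠VES = 43.90° ✓; |ES| = 18.90 ✓; ∠(ES, SK) = 90.00° ✓; |SK| = 19.60 ✗.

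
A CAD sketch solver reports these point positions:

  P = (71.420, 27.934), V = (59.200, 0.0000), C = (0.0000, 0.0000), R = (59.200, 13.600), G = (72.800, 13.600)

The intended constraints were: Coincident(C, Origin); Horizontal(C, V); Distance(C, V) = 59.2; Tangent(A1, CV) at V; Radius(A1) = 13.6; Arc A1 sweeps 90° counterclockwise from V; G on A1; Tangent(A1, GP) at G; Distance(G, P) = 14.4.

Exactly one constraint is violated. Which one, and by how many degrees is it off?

Tangent(A1, GP) at G — off by 5.50°.

C = (0.00, 0.00) ✓; C.y = 0.00, V.y = 0.00 ✓; |CV| = 59.20 ✓; ∠(RV, VC) = 90.00° ✓; |RV| = 13.60 ✓; bearing(R→G) − bearing(R→V) = 90.00° ✓; |RG| = 13.60 ✓; ∠(RG, GP) = 84.50° ✗; |GP| = 14.40 ✓.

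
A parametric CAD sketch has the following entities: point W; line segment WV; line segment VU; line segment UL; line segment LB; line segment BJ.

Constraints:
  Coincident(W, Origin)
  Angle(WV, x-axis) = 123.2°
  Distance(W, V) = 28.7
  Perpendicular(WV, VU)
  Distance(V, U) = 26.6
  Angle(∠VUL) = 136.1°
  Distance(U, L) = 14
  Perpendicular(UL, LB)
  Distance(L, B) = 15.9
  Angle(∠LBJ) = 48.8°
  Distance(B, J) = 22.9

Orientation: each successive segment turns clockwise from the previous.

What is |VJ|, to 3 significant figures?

23.8

W is at the origin; WV runs at 123.2° with length 28.7, so V = (-15.7, 24.0). The perpendicularity gives VU at right angles to WV, so VU runs at 33.2°; with |VU| = 26.6, U = (6.54, 38.6). ∠VUL = 136.1° gives UL at -10.7° from the x-axis; with |UL| = 14.0, L = (20.3, 36.0). UL is perpendicular to LB, so LB runs at -101°; with |LB| = 15.9, B = (17.3, 20.4). ∠LBJ = 48.8° gives BJ at 128° from the x-axis; with |BJ| = 22.9, J = (3.22, 38.4). Then |VJ| = |J − V| = 23.8.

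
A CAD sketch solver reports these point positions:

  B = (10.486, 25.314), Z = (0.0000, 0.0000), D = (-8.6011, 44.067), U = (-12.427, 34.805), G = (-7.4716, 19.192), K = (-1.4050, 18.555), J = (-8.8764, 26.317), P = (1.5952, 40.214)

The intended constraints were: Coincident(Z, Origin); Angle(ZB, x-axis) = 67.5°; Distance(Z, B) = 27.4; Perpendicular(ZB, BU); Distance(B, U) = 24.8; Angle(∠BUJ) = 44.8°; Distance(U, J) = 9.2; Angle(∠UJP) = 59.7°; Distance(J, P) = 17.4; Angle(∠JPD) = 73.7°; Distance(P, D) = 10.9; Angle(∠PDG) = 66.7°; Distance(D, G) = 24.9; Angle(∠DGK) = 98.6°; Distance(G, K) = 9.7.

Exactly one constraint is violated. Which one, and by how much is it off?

Distance(G, K) = 9.7 — off by 3.60.

Z = (0.00, 0.00) ✓; ZB at 67.50° ✓; |ZB| = 27.40 ✓; ∠(ZB, BU) = 90.00° ✓; |BU| = 24.80 ✓; ∠BUJ = 44.80° ✓; |UJ| = 9.201 ✓; ∠UJP = 59.70° ✓; |JP| = 17.40 ✓; ∠JPD = 73.70° ✓; |PD| = 10.90 ✓; ∠PDG = 66.70° ✓; |DG| = 24.90 ✓; ∠DGK = 98.59° ✓; |GK| = 6.100 ✗.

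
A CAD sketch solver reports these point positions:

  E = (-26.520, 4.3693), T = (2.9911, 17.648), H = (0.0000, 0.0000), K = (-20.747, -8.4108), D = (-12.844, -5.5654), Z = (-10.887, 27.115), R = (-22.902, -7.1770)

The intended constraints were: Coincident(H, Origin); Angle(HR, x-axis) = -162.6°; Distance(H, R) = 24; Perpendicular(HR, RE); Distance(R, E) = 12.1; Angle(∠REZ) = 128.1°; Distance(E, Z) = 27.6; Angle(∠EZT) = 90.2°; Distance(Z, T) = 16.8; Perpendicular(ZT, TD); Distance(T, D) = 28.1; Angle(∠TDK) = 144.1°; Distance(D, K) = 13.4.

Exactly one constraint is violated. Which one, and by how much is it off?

Distance(D, K) = 13.4 — off by 5.00.

H = (0.00, 0.00) ✓; HR at -162.6° ✓; |HR| = 24.00 ✓; ∠(HR, RE) = 90.00° ✓; |RE| = 12.10 ✓; ∠REZ = 128.1° ✓; |EZ| = 27.60 ✓; ∠EZT = 90.20° ✓; |ZT| = 16.80 ✓; ∠(ZT, TD) = 90.00° ✓; |TD| = 28.10 ✓; ∠TDK = 144.1° ✓; |DK| = 8.400 ✗.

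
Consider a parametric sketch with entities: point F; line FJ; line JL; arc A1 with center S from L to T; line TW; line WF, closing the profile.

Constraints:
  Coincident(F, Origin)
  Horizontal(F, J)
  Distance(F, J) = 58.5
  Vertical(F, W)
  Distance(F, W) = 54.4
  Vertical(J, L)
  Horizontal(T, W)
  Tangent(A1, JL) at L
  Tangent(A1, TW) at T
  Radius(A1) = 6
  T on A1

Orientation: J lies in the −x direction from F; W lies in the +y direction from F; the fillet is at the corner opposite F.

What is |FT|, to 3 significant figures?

75.6

F is at the origin; F and J share the same y with |FJ| = 58.5 and J on the −x side, so J = (-58.5, 0.00). FW is vertical with |FW| = 54.4 and W on the +y side, so W = (0.00, 54.4). The virtual corner opposite F is at (-58.5, 54.4). A1 meets JL tangentially, so SL is at right angles to JL and since A1 is tangent to TW there, ST ⟂ TW, with radius 6.0, so the center S sits 6.0 in from both sides at S = (-52.5, 48.4). That places the tangent points at L = (-58.5, 48.4) on JL and T = (-52.5, 54.4) on TW. Then |FT| = |T − F| = 75.6.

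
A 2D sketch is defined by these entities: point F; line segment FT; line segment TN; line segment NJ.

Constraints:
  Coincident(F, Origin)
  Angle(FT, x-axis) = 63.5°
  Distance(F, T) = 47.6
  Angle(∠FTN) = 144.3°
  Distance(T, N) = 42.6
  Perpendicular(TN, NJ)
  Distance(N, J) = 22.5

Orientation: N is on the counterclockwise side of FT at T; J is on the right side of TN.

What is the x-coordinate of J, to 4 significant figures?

36.64

∠FTN = 144.3°, so TN runs at 63.5° + (180° − 144.3°) = 99.20° from the x-axis; with |TN| = 42.6, N = T + 42.6·(cos 99.20°, sin 99.20°) = (14.43, 84.65). TN ⟂ NJ; with |NJ| = 22.5 on the right of TN, J = N + 22.5·(0.9871, 0.1599) = (36.64, 88.25). So J.x = 36.64.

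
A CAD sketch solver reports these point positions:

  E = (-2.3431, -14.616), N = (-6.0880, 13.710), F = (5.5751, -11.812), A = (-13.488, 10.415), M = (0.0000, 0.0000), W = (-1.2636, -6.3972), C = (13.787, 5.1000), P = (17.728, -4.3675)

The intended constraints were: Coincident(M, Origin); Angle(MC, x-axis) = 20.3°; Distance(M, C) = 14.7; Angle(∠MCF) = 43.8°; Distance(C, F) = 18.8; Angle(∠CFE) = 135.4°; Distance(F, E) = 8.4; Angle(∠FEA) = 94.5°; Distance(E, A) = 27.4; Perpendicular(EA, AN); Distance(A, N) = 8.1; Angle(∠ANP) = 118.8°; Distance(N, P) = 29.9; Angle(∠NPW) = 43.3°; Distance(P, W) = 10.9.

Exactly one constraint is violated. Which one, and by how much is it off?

Distance(P, W) = 10.9 — off by 8.20.

M = (0.00, 0.00) ✓; MC at 20.30° ✓; |MC| = 14.70 ✓; ∠MCF = 43.80° ✓; |CF| = 18.80 ✓; ∠CFE = 135.4° ✓; |FE| = 8.400 ✓; ∠FEA = 94.50° ✓; |EA| = 27.40 ✓; ∠(EA, AN) = 90.00° ✓; |AN| = 8.100 ✓; ∠ANP = 118.8° ✓; |NP| = 29.90 ✓; ∠NPW = 43.30° ✓; |PW| = 19.10 ✗.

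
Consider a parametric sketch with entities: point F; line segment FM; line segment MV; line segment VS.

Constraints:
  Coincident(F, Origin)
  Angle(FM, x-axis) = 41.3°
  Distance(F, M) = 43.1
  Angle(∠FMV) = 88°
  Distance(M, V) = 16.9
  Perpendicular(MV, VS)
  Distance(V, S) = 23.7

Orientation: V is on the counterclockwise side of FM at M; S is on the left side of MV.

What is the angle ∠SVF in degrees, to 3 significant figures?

19.7°

F is at the origin; FM runs at 41.3° with length 43.1, so M = 43.1·(cos 41.3°, sin 41.3°) = (32.4, 28.4). ∠FMV = 88.0°, so MV runs at 41.3° + (180° − 88.0°) = 133° from the x-axis; with |MV| = 16.9, V = M + 16.9·(cos 133°, sin 133°) = (20.8, 40.7). MV ⟂ VS; with |VS| = 23.7 on the left of MV, S = V + 23.7·(-0.728, -0.686) = (3.54, 24.5). Then cos ∠SVF = VS·VF / (|VS||VF|), giving 19.7°.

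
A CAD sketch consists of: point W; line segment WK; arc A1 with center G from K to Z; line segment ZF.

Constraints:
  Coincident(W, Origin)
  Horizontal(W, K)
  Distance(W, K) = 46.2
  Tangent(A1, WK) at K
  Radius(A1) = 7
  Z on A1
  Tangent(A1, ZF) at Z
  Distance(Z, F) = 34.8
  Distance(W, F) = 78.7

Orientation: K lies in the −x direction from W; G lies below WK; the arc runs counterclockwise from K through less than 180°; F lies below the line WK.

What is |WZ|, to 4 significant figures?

51.94

Checks: |GZ| = 7.000 ✓; ∠(GZ, ZF) = 90.00° ✓; |ZF| = 34.80 ✓; |WF| = 78.70 ✓.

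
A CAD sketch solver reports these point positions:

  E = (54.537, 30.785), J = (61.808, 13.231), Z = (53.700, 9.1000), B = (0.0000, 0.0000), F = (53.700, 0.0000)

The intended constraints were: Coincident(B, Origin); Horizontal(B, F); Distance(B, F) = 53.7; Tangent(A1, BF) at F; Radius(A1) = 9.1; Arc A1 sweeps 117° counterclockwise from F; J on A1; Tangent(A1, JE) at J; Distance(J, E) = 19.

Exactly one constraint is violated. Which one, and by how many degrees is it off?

Tangent(A1, JE) at J — off by 4.50°.

B = (0.00, 0.00) ✓; B.y = 0.00, F.y = 0.00 ✓; |BF| = 53.70 ✓; ∠(ZF, FB) = 90.00° ✓; |ZF| = 9.100 ✓; bearing(Z→J) − bearing(Z→F) = 117.0° ✓; |ZJ| = 9.100 ✓; ∠(ZJ, JE) = 94.50° ✗; |JE| = 19.00 ✓.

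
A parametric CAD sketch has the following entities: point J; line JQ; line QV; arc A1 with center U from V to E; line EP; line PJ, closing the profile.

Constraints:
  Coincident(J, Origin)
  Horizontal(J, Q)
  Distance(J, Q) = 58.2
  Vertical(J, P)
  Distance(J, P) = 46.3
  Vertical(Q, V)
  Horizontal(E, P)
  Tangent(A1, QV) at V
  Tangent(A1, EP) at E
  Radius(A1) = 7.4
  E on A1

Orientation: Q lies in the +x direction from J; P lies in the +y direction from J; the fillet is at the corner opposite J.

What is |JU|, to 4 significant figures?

63.98

J is at the origin; JQ is horizontal with |JQ| = 58.2 and Q on the +x side, so Q = (58.20, 0.000). JP is vertical with |JP| = 46.3 and P on the +y side, so P = (0.000, 46.30). The virtual corner opposite J is at (58.20, 46.30). Since A1 is tangent to QV there, UV ⟂ QV and A1 meets EP tangentially, so UE is at right angles to EP, with radius 7.4, so the center U sits 7.4 in from both sides at U = (50.80, 38.90). Then |JU| = |U − J| = 63.98.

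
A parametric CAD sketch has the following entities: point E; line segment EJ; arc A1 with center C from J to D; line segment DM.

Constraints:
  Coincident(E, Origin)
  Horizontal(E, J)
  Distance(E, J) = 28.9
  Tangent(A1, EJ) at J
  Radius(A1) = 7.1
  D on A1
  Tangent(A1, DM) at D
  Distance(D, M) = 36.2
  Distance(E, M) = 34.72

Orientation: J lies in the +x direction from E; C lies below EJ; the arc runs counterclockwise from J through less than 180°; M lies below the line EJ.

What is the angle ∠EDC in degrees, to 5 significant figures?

157.57°

E is at the origin; E and J share the same y with |EJ| = 28.9 and J on the +x side, so J = (28.900, 0.0000). A1 meets EJ tangentially, so CJ is at right angles to EJ, so C = J + (0, -7.1) = (28.900, -7.1000). Since CD ⟂ DM (tangency), |CM| = √(7.1² + 36.2²) = 36.890 regardless of where D sits on A1. So M lies on both circle(E, 34.72) and circle(C, 36.890); the below-EJ intersection is M = (4.1658, -34.469). D is the foot of the tangent from M: D = (22.815, -3.4424).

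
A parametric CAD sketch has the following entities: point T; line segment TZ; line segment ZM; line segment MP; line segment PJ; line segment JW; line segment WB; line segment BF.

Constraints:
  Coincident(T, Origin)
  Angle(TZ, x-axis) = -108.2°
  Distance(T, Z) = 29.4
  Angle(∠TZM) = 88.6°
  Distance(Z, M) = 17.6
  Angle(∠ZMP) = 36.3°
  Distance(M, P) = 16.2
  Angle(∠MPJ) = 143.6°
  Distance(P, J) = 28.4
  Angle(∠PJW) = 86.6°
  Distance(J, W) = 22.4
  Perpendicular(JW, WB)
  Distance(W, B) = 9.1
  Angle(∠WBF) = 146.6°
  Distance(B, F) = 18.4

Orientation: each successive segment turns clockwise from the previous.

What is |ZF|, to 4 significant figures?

1.785

JW is perpendicular to WB, so WB runs at 156.9°; with |WB| = 9.1, B = (-0.6671, -43.98). ∠WBF = 146.6° gives BF at 123.5° from the x-axis; with |BF| = 18.4, F = (-10.82, -28.63). Then |ZF| = |F − Z| = 1.785.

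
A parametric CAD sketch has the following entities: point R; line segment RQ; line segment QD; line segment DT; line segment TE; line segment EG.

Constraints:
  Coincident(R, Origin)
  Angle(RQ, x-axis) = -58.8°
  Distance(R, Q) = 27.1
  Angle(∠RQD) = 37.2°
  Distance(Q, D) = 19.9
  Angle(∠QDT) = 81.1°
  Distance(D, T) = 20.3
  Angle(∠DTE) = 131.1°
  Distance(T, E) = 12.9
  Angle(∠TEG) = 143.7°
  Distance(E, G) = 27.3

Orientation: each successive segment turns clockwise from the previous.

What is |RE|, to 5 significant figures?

18.948

∠QDT = 81.1° gives DT at 59.500° from the x-axis; with |DT| = 20.3, T = (5.8390, 1.6364). ∠DTE = 131.1° gives TE at 10.600° from the x-axis; with |TE| = 12.9, E = (18.519, 4.0094). Then |RE| = |E − R| = 18.948.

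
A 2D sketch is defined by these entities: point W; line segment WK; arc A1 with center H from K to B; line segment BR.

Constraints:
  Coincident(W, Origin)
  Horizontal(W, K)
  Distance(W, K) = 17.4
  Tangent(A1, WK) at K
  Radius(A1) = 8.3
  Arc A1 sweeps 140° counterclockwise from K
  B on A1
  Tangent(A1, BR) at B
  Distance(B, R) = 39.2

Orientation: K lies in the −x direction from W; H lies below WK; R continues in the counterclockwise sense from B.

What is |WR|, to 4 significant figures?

40.52

W is at the origin; WK is horizontal with |WK| = 17.4 and K on the −x side, so K = (-17.40, 0.000). Tangency of A1 to WK means the radius HK is perpendicular to WK, so H = K + (0, -8.3) = (-17.40, -8.300). On A1, K sits at bearing 90° from H; a 140° counterclockwise sweep puts B at bearing 230°, so B = H + 8.3·(cos 230°, sin 230°) = (-22.74, -14.66). The tangent condition forces HB to be normal to BR, so BR runs along (−sin 230°, cos 230°); with |BR| = 39.2, R = (7.294, -39.86). Then |WR| = |R − W| = 40.52.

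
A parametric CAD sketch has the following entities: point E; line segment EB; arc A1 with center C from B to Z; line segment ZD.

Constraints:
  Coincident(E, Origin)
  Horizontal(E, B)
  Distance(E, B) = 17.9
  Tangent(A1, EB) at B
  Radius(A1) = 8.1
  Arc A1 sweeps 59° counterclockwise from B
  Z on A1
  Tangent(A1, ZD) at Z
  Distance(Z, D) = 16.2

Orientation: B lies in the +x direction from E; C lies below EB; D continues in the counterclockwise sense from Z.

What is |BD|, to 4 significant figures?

23.47

E is at the origin; EB is horizontal with |EB| = 17.9 and B on the +x side, so B = (17.90, 0.000). Since A1 is tangent to EB there, CB ⟂ EB, so C = B + (0, -8.1) = (17.90, -8.100). On A1, B sits at bearing 90° from C; a 59° counterclockwise sweep puts Z at bearing 149°, so Z = C + 8.1·(cos 149°, sin 149°) = (10.96, -3.928). Since A1 is tangent to ZD there, CZ ⟂ ZD, so ZD runs along (−sin 149°, cos 149°); with |ZD| = 16.2, D = (2.613, -17.81). Then |BD| = |D − B| = 23.47.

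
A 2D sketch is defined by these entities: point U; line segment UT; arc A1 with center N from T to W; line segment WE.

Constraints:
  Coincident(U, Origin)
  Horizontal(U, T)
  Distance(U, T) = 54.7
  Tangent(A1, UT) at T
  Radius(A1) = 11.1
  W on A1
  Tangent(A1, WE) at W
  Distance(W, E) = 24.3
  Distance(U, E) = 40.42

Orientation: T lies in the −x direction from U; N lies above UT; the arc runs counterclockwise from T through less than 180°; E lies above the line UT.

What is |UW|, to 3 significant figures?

45.8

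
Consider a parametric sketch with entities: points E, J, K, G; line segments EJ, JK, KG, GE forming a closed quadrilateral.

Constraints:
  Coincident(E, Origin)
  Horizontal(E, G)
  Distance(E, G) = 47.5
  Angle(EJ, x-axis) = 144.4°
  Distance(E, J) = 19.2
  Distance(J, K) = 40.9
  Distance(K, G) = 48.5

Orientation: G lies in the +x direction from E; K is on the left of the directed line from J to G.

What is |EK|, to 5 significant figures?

40.342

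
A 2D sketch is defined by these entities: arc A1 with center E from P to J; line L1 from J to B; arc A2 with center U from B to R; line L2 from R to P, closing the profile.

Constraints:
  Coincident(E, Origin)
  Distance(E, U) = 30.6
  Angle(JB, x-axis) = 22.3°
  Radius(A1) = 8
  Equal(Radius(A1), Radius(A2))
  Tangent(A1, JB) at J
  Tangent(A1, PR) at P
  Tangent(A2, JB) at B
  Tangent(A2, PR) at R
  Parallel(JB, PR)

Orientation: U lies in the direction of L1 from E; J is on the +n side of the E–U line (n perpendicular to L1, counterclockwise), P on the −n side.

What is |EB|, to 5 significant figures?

31.628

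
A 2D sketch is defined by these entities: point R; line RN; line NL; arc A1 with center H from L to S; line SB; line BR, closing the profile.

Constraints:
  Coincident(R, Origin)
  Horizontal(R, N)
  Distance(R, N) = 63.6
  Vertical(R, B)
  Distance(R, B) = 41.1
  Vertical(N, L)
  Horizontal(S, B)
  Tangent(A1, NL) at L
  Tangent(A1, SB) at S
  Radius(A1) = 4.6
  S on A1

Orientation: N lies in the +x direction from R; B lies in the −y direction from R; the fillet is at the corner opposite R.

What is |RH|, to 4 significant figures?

69.38

R is at the origin; RN is horizontal with |RN| = 63.6 and N on the +x side, so N = (63.60, 0.000). R and B share the same x with |RB| = 41.1 and B on the −y side, so B = (0.000, -41.10). The virtual corner opposite R is at (63.60, -41.10). Tangency of A1 to NL means the radius HL is perpendicular to NL and A1 meets SB tangentially, so HS is at right angles to SB, with radius 4.6, so the center H sits 4.6 in from both sides at H = (59.00, -36.50). Then |RH| = |H − R| = 69.38.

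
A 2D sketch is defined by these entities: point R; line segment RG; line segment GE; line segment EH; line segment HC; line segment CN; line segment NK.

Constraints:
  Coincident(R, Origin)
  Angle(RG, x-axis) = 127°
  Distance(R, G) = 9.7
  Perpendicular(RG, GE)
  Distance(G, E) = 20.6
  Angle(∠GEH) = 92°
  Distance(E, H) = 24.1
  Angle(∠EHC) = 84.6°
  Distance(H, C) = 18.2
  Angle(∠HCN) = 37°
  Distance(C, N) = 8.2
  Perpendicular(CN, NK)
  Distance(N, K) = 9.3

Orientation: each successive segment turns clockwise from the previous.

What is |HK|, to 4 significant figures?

6.547

∠HCN = 37.0° gives CN at 70.60° from the x-axis; with |CN| = 8.2, N = (13.35, -0.9224). The perpendicularity gives NK at right angles to CN, so NK runs at -19.40°; with |NK| = 9.3, K = (22.12, -4.011). Then |HK| = |K − H| = 6.547.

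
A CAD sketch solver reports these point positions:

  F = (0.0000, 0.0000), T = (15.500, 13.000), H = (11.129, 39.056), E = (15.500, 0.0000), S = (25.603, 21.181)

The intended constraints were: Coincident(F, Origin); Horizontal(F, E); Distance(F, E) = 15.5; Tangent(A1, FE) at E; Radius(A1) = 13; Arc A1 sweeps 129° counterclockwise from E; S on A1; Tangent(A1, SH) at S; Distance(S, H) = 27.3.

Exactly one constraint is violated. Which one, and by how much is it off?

Distance(S, H) = 27.3 — off by 4.30.

F = (0.00, 0.00) ✓; F.y = 0.00, E.y = 0.00 ✓; |FE| = 15.50 ✓; ∠(TE, EF) = 90.00° ✓; |TE| = 13.00 ✓; bearing(T→S) − bearing(T→E) = 129.0° ✓; |TS| = 13.00 ✓; ∠(TS, SH) = 90.00° ✓; |SH| = 23.00 ✗.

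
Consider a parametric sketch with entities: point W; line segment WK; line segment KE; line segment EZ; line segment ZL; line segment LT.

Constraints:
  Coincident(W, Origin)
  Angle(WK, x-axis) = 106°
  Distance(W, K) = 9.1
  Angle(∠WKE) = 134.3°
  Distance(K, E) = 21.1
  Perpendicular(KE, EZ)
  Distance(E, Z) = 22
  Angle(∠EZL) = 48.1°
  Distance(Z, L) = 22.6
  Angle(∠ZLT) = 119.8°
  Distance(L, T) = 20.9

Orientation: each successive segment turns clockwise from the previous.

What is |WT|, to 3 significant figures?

25.0

∠EZL = 48.1° gives ZL at -162° from the x-axis; with |ZL| = 22.6, L = (5.61, 9.04). ∠ZLT = 119.8° gives LT at 138° from the x-axis; with |LT| = 20.9, T = (-9.97, 23.0). Then |WT| = |T − W| = 25.0.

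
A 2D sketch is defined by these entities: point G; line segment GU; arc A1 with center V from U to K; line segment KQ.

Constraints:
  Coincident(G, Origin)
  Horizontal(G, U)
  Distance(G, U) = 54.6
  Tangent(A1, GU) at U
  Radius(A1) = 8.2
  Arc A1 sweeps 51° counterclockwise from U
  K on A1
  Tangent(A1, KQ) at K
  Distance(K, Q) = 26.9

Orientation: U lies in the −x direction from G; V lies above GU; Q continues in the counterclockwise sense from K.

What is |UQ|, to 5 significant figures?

33.411

G is at the origin; GU is horizontal with |GU| = 54.6 and U on the −x side, so U = (-54.600, 0.0000). Tangency of A1 to GU means the radius VU is perpendicular to GU, so V = U + (0, 8.2) = (-54.600, 8.2000). On A1, U sits at bearing -90° from V; a 51° counterclockwise sweep puts K at bearing -39°, so K = V + 8.2·(cos -39°, sin -39°) = (-48.227, 3.0396). Tangency of A1 to KQ means the radius VK is perpendicular to KQ, so KQ runs along (−sin -39°, cos -39°); with |KQ| = 26.9, Q = (-31.299, 23.945). Then |UQ| = |Q − U| = 33.411.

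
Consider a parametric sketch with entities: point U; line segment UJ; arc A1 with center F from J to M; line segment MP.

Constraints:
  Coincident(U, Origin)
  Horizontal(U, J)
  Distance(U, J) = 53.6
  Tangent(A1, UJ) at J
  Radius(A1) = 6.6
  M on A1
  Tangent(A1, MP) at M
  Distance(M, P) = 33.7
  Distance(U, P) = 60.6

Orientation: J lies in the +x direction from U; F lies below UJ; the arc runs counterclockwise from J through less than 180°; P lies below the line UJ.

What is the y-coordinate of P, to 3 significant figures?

-40.0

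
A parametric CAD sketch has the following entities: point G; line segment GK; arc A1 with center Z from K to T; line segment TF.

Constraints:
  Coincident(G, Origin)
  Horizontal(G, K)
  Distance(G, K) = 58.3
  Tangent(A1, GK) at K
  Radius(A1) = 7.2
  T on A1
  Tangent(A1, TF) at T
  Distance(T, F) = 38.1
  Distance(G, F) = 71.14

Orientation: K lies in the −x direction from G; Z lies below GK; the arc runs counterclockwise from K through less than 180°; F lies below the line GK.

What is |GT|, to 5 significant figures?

65.857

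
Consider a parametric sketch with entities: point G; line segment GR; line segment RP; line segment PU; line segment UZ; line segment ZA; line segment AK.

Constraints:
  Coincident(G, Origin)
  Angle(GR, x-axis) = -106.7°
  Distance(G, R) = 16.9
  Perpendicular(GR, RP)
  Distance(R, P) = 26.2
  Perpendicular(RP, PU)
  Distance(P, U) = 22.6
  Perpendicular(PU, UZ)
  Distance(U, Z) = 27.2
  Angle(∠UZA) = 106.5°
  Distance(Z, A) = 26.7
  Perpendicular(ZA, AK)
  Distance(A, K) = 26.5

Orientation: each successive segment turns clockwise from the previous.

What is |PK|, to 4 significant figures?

14.10

G is at the origin; GR runs at -106.7° with length 16.9, so R = (-4.856, -16.19). The perpendicularity gives RP at right angles to GR, so RP runs at 163.3°; with |RP| = 26.2, P = (-29.95, -8.658). RP is perpendicular to PU, so PU runs at 73.30°; with |PU| = 22.6, U = (-23.46, 12.99). PU is perpendicular to UZ, so UZ runs at -16.70°; with |UZ| = 27.2, Z = (2.596, 5.172). ∠UZA = 106.5° gives ZA at -90.20° from the x-axis; with |ZA| = 26.7, A = (2.503, -21.53). ZA is perpendicular to AK, so AK runs at 179.8°; with |AK| = 26.5, K = (-24.00, -21.44). Then |PK| = |K − P| = 14.10.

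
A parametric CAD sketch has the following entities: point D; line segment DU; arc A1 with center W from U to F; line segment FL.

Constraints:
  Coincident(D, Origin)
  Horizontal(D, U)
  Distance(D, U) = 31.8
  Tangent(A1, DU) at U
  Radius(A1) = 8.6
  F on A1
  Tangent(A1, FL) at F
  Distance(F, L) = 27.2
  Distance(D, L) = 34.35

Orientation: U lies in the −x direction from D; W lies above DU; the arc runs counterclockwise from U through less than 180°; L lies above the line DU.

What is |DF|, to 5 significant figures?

24.386

Checks: |WF| = 8.600 ✓; ∠(WF, FL) = 90.00° ✓; |FL| = 27.20 ✓; |DL| = 34.35 ✓.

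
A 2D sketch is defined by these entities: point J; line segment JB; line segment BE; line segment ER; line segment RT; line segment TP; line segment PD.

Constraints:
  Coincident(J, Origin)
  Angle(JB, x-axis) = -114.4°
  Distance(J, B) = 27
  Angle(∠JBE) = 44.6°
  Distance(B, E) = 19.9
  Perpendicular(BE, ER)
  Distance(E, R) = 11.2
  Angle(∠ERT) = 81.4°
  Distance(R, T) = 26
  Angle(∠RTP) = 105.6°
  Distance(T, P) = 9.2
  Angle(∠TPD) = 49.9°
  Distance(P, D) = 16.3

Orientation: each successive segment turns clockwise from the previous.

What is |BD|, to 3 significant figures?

9.77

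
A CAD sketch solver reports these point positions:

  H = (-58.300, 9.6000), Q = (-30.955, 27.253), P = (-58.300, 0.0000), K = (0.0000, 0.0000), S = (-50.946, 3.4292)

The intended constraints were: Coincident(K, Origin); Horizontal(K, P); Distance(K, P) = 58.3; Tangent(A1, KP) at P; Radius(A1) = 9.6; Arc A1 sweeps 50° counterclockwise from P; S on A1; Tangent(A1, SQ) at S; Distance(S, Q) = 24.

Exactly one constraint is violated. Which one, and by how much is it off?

Distance(S, Q) = 24 — off by 7.10.

K = (0.00, 0.00) ✓; K.y = 0.00, P.y = 0.00 ✓; |KP| = 58.30 ✓; ∠(HP, PK) = 90.00° ✓; |HP| = 9.600 ✓; bearing(H→S) − bearing(H→P) = 50.00° ✓; |HS| = 9.600 ✓; ∠(HS, SQ) = 90.00° ✓; |SQ| = 31.10 ✗.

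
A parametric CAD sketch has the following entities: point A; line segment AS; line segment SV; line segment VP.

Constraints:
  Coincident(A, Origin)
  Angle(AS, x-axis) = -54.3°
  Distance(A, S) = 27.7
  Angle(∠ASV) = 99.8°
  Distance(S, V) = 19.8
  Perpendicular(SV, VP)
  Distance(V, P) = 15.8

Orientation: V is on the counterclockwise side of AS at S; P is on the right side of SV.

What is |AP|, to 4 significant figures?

49.58

A is at the origin; AS runs at -54.3° with length 27.7, so S = 27.7·(cos -54.3°, sin -54.3°) = (16.16, -22.49). ∠ASV = 99.8°, so SV runs at -54.3° + (180° − 99.8°) = 25.90° from the x-axis; with |SV| = 19.8, V = S + 19.8·(cos 25.90°, sin 25.90°) = (33.98, -13.85). The perpendicularity gives VP at right angles to SV; with |VP| = 15.8 on the right of SV, P = V + 15.8·(0.4368, -0.8996) = (40.88, -28.06). Then |AP| = |P − A| = 49.58.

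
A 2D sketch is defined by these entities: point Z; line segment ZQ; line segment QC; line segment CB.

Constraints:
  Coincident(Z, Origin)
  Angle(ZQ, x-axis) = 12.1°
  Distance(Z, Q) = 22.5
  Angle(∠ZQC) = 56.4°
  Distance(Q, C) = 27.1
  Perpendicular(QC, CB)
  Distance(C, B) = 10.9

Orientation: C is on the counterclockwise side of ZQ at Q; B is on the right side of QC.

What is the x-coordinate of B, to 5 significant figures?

10.218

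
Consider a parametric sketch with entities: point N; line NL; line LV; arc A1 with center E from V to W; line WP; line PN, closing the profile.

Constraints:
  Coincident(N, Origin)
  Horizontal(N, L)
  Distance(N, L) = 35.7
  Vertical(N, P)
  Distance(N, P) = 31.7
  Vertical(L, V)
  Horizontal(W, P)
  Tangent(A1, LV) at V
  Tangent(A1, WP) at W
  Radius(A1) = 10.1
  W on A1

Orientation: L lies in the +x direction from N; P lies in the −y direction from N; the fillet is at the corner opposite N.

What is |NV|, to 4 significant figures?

41.73

N is at the origin; NL is horizontal with |NL| = 35.7 and L on the +x side, so L = (35.70, 0.000). NP is vertical with |NP| = 31.7 and P on the −y side, so P = (0.000, -31.70). The virtual corner opposite N is at (35.70, -31.70). Tangency of A1 to LV means the radius EV is perpendicular to LV and the tangent condition forces EW to be normal to WP, with radius 10.1, so the center E sits 10.1 in from both sides at E = (25.60, -21.60). That places the tangent points at V = (35.70, -21.60) on LV and W = (25.60, -31.70) on WP. Then |NV| = |V − N| = 41.73.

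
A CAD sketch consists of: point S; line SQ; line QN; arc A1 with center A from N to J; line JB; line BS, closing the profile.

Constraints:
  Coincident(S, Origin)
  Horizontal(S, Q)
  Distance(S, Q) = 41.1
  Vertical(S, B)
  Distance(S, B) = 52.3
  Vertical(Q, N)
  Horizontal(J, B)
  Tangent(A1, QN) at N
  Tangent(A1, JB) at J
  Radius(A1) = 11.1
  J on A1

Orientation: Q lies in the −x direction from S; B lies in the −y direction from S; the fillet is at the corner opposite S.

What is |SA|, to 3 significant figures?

51.0

S is at the origin; S and Q share the same y with |SQ| = 41.1 and Q on the −x side, so Q = (-41.1, 0.00). SB is vertical with |SB| = 52.3 and B on the −y side, so B = (0.00, -52.3). The virtual corner opposite S is at (-41.1, -52.3). The tangent condition forces AN to be normal to QN and A1 meets JB tangentially, so AJ is at right angles to JB, with radius 11.1, so the center A sits 11.1 in from both sides at A = (-30.0, -41.2). Then |SA| = |A − S| = 51.0.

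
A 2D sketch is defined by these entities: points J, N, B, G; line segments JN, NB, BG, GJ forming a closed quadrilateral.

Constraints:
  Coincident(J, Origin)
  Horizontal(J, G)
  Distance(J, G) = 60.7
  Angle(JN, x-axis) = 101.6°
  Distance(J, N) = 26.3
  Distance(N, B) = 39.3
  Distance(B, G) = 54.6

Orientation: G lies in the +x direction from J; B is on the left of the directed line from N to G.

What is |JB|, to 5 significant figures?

53.310

J is at the origin; JG is horizontal with |JG| = 60.7 and G in +x, so G = (60.7, 0). JN runs at 101.6° with |JN| = 26.3, so N = (-5.2883, 25.763). B is determined by |NB| = 39.3 and |BG| = 54.6 together: it lies at the intersection of circle(N, 39.3) and circle(G, 54.6). With |NG| = 70.839, the foot of the radical line on NG is 25.279 from N and the perpendicular offset is √(39.3² − 25.279²) = 30.091. Taking the left-of-NG solution: B = (29.203, 44.599).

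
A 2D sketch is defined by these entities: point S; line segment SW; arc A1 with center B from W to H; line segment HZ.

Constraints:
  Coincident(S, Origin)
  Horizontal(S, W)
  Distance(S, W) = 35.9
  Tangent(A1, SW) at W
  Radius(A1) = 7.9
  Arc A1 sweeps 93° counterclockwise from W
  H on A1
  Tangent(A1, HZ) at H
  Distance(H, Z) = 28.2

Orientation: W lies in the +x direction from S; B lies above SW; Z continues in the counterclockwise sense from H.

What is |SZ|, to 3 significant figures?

55.9

S is at the origin; S and W share the same y with |SW| = 35.9 and W on the +x side, so W = (35.9, 0.00). A1 meets SW tangentially, so BW is at right angles to SW, so B = W + (0, 7.9) = (35.9, 7.90). On A1, W sits at bearing -90° from B; a 93° counterclockwise sweep puts H at bearing 3°, so H = B + 7.9·(cos 3°, sin 3°) = (43.8, 8.31). A1 meets HZ tangentially, so BH is at right angles to HZ, so HZ runs along (−sin 3°, cos 3°); with |HZ| = 28.2, Z = (42.3, 36.5). Then |SZ| = |Z − S| = 55.9.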